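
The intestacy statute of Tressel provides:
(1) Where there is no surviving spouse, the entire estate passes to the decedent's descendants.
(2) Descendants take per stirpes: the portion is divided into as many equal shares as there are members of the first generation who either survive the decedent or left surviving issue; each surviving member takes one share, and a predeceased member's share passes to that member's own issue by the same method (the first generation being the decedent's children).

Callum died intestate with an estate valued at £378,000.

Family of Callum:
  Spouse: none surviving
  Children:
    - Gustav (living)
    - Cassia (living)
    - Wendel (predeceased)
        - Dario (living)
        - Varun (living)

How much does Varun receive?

The entire £378,000 passes to the descendants.
That amount (£378,000) is divided into 3 shares of £126,000: Gustav and Cassia each take £126,000; Wendel's £126,000 share passes to Wendel's issue.
Wendel's share (£126,000) is divided into 2 shares of £63,000: Dario and Varun each take £63,000.

Varun receives £63,000.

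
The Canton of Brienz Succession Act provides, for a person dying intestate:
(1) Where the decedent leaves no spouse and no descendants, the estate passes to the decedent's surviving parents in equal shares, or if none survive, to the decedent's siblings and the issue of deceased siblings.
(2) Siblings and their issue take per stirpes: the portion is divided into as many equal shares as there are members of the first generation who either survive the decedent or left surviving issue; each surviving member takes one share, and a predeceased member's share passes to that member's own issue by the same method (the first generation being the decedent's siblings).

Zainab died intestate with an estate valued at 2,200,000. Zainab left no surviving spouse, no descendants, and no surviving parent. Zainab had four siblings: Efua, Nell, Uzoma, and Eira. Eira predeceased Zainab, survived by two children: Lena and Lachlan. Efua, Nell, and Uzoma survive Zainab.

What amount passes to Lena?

The entire 2,200,000 passes to the siblings and their issue.
That amount (2,200,000) is divided into 4 shares of 550,000: Efua, Nell, and Uzoma each take 550,000; Eira's 550,000 share passes to Eira's issue.
Eira's share (550,000) is divided into 2 shares of 275,000: Lena and Lachlan each take 275,000.

Lena receives 275,000.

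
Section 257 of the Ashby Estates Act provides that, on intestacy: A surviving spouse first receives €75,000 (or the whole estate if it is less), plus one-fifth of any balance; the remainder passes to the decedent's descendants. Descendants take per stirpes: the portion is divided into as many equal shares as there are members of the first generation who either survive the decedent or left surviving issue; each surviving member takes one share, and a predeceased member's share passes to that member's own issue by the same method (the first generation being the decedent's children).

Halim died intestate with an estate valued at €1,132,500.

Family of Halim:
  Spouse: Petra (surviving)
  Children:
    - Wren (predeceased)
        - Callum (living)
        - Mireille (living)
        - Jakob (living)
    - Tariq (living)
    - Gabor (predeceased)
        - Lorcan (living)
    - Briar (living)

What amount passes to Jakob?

Jakob receives €70,500.

Petra first takes €75,000, leaving a balance of €1,057,500. Petra then takes one-fifth of the balance (€211,500), for a total of €286,500. The remaining €846,000 passes to the descendants.
The descendants' portion (€846,000) is divided into 4 shares of €211,500: Tariq and Briar each take €211,500; Wren's €211,500 share passes to Wren's issue; Gabor's €211,500 share passes to Gabor's issue.
Wren's share (€211,500) is divided into 3 shares of €70,500: Callum, Mireille, and Jakob each take €70,500.
Gabor's share (€211,500) passes entirely to Lorcan.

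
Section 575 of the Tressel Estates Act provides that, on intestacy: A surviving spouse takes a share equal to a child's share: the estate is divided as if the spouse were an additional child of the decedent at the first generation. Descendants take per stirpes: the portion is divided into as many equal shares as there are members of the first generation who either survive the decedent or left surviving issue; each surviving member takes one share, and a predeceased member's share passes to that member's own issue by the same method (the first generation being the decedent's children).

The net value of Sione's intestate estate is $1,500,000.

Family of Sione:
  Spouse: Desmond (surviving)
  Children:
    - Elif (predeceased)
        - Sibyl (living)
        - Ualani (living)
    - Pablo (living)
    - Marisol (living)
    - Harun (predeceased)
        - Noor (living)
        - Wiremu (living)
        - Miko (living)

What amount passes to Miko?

Miko receives $100,000.

The spouse counts as an additional share at the children's level, so there are 5 primary shares of $300,000. Desmond takes one such share ($300,000).
The children's combined portion ($1,200,000) is divided into 4 shares of $300,000: Pablo and Marisol each take $300,000; Elif's $300,000 share passes to Elif's issue; Harun's $300,000 share passes to Harun's issue.
Elif's share ($300,000) is divided into 2 shares of $150,000: Sibyl and Ualani each take $150,000.
Harun's share ($300,000) is divided into 3 shares of $100,000: Noor, Wiremu, and Miko each take $100,000.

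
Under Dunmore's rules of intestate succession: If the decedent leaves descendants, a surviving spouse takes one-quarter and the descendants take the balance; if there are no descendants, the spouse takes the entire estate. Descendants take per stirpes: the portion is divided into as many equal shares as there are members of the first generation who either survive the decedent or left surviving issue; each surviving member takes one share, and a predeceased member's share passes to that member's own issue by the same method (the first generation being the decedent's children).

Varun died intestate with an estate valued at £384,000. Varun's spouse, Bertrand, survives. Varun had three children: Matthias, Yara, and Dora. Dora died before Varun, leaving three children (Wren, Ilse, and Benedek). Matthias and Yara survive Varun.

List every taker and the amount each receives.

Bertrand: £96,000; Matthias: £96,000; Yara: £96,000; Wren: £32,000; Ilse: £32,000; Benedek: £32,000

Bertrand takes one-quarter of £384,000 = £96,000. The remaining £288,000 passes to the descendants.
The descendants' portion (£288,000) is divided into 3 shares of £96,000: Matthias and Yara each take £96,000; Dora's £96,000 share passes to Dora's issue.
Dora's share (£96,000) is divided into 3 shares of £32,000: Wren, Ilse, and Benedek each take £32,000.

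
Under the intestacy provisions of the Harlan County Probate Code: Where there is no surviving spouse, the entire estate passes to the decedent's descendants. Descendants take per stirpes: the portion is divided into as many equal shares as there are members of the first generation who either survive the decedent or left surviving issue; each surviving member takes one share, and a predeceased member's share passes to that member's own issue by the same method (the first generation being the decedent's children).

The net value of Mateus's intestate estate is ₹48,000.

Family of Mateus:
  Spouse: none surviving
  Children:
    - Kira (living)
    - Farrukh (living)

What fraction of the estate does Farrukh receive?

Farrukh receives 1/2 of the estate.

The entire ₹48,000 passes to the descendants.
That amount (₹48,000) is divided into 2 shares of ₹24,000: Kira and Farrukh each take ₹24,000.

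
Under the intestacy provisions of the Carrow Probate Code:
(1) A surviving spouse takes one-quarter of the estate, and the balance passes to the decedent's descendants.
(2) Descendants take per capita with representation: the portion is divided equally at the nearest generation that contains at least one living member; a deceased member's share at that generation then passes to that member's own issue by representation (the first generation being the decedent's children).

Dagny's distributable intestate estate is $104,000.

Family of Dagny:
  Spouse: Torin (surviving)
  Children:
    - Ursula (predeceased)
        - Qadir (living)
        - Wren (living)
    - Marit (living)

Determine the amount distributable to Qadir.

Torin takes one-quarter of $104,000 = $26,000. The remaining $78,000 passes to the descendants.
The descendants' portion ($78,000) is divided into 2 shares of $39,000: Marit takes $39,000; Ursula's $39,000 share passes to Ursula's issue.
Ursula's share ($39,000) is divided into 2 shares of $19,500: Qadir and Wren each take $19,500.

Qadir receives $19,500.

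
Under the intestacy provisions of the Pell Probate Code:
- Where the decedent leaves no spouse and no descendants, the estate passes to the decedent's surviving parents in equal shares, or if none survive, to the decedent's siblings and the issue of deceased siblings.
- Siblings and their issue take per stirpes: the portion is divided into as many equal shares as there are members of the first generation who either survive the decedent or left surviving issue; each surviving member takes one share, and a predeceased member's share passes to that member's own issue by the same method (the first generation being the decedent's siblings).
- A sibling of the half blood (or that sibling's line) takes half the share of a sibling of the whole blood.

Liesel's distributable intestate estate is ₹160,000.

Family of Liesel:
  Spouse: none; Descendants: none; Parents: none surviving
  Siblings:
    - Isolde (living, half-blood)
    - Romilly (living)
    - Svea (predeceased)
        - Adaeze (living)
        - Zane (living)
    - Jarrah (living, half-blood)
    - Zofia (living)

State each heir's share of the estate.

The entire ₹160,000 passes to the siblings and their issue.
Counting each half-blood sibling's line as half a unit, there are 4 units in ₹160,000, so one unit is ₹40,000. Whole-blood lines (Romilly, Svea, and Zofia) take ₹40,000 each; half-blood lines (Isolde and Jarrah) take ₹20,000 each.
Svea's share (₹40,000) is divided into 2 shares of ₹20,000: Adaeze and Zane each take ₹20,000.

Isolde: ₹20,000; Romilly: ₹40,000; Adaeze: ₹20,000; Zane: ₹20,000; Jarrah: ₹20,000; Zofia: ₹40,000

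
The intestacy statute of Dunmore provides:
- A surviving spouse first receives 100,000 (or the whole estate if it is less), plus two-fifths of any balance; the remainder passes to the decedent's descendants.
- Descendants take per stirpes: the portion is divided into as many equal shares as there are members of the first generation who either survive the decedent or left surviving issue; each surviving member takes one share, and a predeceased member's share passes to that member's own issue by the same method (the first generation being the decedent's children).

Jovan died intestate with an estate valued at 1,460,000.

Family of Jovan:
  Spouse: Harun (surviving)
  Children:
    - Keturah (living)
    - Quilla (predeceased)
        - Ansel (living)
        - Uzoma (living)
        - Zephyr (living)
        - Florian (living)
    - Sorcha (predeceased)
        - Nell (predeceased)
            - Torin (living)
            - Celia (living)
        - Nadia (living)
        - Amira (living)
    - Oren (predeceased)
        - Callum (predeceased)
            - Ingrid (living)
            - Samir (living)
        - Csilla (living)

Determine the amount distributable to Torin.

Torin receives 34,000.

Harun first takes 100,000, leaving a balance of 1,360,000. Harun then takes two-fifths of the balance (544,000), for a total of 644,000. The remaining 816,000 passes to the descendants.
The descendants' portion (816,000) is divided into 4 shares of 204,000: Keturah takes 204,000; Quilla's 204,000 share passes to Quilla's issue; Sorcha's 204,000 share passes to Sorcha's issue; Oren's 204,000 share passes to Oren's issue.
Quilla's share (204,000) is divided into 4 shares of 51,000: Ansel, Uzoma, Zephyr, and Florian each take 51,000.
Sorcha's share (204,000) is divided into 3 shares of 68,000: Nadia and Amira each take 68,000; Nell's 68,000 share passes to Nell's issue.
Nell's share (68,000) is divided into 2 shares of 34,000: Torin and Celia each take 34,000.
Oren's share (204,000) is divided into 2 shares of 102,000: Csilla takes 102,000; Callum's 102,000 share passes to Callum's issue.
Callum's share (102,000) is divided into 2 shares of 51,000: Ingrid and Samir each take 51,000.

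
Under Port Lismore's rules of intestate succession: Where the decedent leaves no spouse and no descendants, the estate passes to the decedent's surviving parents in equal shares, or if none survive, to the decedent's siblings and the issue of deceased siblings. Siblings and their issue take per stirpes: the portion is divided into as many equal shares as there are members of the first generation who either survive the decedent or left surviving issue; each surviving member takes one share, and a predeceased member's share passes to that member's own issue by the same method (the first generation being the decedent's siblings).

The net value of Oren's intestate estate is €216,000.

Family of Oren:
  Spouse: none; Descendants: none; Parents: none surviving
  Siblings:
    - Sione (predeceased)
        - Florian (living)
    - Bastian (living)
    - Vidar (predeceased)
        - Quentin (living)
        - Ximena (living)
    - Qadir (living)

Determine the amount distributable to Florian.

The entire €216,000 passes to the siblings and their issue.
That amount (€216,000) is divided into 4 shares of €54,000: Bastian and Qadir each take €54,000; Sione's €54,000 share passes to Sione's issue; Vidar's €54,000 share passes to Vidar's issue.
Sione's share (€54,000) passes entirely to Florian.
Vidar's share (€54,000) is divided into 2 shares of €27,000: Quentin and Ximena each take €27,000.

Florian receives €54,000.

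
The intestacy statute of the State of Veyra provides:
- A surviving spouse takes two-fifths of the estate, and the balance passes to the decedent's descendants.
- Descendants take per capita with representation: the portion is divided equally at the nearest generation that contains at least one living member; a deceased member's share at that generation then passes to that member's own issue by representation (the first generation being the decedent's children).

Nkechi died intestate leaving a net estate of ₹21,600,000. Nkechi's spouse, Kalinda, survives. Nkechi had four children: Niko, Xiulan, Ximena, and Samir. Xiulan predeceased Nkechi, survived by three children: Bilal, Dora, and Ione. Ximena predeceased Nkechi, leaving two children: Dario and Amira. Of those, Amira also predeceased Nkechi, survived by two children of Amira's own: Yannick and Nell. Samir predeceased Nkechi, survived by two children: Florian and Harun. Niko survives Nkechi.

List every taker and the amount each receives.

Kalinda: ₹8,640,000; Niko: ₹3,240,000; Bilal: ₹1,080,000; Dora: ₹1,080,000; Ione: ₹1,080,000; Dario: ₹1,620,000; Yannick: ₹810,000; Nell: ₹810,000; Florian: ₹1,620,000; Harun: ₹1,620,000

Kalinda takes two-fifths of ₹21,600,000 = ₹8,640,000. The remaining ₹12,960,000 passes to the descendants.
The descendants' portion (₹12,960,000) is divided into 4 shares of ₹3,240,000: Niko takes ₹3,240,000; Xiulan's ₹3,240,000 share passes to Xiulan's issue; Ximena's ₹3,240,000 share passes to Ximena's issue; Samir's ₹3,240,000 share passes to Samir's issue.
Xiulan's share (₹3,240,000) is divided into 3 shares of ₹1,080,000: Bilal, Dora, and Ione each take ₹1,080,000.
Ximena's share (₹3,240,000) is divided into 2 shares of ₹1,620,000: Dario takes ₹1,620,000; Amira's ₹1,620,000 share passes to Amira's issue.
Amira's share (₹1,620,000) is divided into 2 shares of ₹810,000: Yannick and Nell each take ₹810,000.
Samir's share (₹3,240,000) is divided into 2 shares of ₹1,620,000: Florian and Harun each take ₹1,620,000.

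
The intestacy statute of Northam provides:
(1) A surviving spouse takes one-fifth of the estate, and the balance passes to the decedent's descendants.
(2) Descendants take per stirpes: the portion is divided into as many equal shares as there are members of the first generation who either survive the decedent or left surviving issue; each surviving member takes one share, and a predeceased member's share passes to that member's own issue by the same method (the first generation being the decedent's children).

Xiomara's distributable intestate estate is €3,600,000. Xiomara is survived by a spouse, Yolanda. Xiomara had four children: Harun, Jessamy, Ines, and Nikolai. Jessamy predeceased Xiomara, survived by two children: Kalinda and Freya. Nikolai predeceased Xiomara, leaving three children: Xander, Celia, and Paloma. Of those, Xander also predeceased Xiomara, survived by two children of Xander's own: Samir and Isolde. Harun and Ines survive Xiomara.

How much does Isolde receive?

Isolde receives €120,000.

Yolanda takes one-fifth of €3,600,000 = €720,000. The remaining €2,880,000 passes to the descendants.
The descendants' portion (€2,880,000) is divided into 4 shares of €720,000: Harun and Ines each take €720,000; Jessamy's €720,000 share passes to Jessamy's issue; Nikolai's €720,000 share passes to Nikolai's issue.
Jessamy's share (€720,000) is divided into 2 shares of €360,000: Kalinda and Freya each take €360,000.
Nikolai's share (€720,000) is divided into 3 shares of €240,000: Celia and Paloma each take €240,000; Xander's €240,000 share passes to Xander's issue.
Xander's share (€240,000) is divided into 2 shares of €120,000: Samir and Isolde each take €120,000.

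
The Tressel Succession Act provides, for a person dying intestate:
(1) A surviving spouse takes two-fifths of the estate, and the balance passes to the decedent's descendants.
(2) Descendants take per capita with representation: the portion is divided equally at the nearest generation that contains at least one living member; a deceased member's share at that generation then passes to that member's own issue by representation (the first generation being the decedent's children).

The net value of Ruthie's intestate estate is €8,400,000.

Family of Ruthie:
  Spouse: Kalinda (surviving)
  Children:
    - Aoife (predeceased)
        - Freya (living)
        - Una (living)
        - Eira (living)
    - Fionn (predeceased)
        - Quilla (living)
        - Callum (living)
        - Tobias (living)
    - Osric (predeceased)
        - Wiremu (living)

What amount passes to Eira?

Eira receives €720,000.

Kalinda takes two-fifths of €8,400,000 = €3,360,000. The remaining €5,040,000 passes to the descendants.
No child survives, so the initial division is made at the grandchildren's generation.
The descendants' portion (€5,040,000) is divided into 7 shares of €720,000: Freya, Una, Eira, Quilla, Callum, Tobias, and Wiremu each take €720,000.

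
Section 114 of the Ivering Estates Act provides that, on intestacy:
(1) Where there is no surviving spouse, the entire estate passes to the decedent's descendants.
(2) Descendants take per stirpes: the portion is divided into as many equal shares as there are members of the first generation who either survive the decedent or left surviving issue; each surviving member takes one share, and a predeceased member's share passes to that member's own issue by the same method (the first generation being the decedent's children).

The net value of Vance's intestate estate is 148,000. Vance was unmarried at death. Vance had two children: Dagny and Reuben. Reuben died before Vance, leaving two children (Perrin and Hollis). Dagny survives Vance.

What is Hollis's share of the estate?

Hollis receives 37,000.

The entire 148,000 passes to the descendants.
That amount (148,000) is divided into 2 shares of 74,000: Dagny takes 74,000; Reuben's 74,000 share passes to Reuben's issue.
Reuben's share (74,000) is divided into 2 shares of 37,000: Perrin and Hollis each take 37,000.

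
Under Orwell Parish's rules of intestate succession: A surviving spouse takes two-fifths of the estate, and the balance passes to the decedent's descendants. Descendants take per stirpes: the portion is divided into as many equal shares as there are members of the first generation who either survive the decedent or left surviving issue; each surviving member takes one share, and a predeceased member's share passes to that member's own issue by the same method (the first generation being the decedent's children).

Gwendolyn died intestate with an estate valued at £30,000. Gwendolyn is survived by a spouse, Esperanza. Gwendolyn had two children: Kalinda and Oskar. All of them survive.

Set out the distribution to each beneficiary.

Esperanza takes two-fifths of £30,000 = £12,000. The remaining £18,000 passes to the descendants.
The descendants' portion (£18,000) is divided into 2 shares of £9,000: Kalinda and Oskar each take £9,000.

Esperanza: £12,000; Kalinda: £9,000; Oskar: £9,000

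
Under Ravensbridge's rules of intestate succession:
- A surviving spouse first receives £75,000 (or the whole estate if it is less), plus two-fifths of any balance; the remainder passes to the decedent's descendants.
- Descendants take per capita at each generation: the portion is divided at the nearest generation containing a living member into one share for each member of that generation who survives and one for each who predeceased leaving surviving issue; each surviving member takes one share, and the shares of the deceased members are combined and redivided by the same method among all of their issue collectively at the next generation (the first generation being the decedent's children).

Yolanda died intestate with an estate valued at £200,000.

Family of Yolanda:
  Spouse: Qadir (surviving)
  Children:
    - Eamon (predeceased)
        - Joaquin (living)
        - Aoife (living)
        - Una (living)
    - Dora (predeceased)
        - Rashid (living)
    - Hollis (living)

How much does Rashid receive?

Rashid receives £12,500.

Qadir first takes £75,000, leaving a balance of £125,000. Qadir then takes two-fifths of the balance (£50,000), for a total of £125,000. The remaining £75,000 passes to the descendants.
The descendants' portion (£75,000) is divided at the children's generation into 3 shares of £25,000. Hollis takes £25,000. The 2 shares of the deceased (Eamon and Dora) are combined into a pool of £50,000.
That pool (£50,000) is divided at the grandchildren's generation equally among Joaquin, Aoife, Una, and Rashid: £12,500 each.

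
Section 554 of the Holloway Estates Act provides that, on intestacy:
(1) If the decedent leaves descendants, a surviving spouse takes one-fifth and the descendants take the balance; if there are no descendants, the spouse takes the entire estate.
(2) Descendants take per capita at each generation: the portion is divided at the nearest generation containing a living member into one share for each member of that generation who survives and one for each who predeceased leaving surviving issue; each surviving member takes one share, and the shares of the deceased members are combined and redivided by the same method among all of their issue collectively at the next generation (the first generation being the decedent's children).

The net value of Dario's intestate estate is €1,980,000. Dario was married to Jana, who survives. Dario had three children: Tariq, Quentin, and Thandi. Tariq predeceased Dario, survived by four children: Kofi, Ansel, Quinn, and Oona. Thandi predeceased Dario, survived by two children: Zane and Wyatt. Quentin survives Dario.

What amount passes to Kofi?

Jana takes one-fifth of €1,980,000 = €396,000. The remaining €1,584,000 passes to the descendants.
The descendants' portion (€1,584,000) is divided at the children's generation into 3 shares of €528,000. Quentin takes €528,000. The 2 shares of the deceased (Tariq and Thandi) are combined into a pool of €1,056,000.
That pool (€1,056,000) is divided at the grandchildren's generation equally among Kofi, Ansel, Quinn, Oona, Zane, and Wyatt: €176,000 each.

Kofi receives €176,000.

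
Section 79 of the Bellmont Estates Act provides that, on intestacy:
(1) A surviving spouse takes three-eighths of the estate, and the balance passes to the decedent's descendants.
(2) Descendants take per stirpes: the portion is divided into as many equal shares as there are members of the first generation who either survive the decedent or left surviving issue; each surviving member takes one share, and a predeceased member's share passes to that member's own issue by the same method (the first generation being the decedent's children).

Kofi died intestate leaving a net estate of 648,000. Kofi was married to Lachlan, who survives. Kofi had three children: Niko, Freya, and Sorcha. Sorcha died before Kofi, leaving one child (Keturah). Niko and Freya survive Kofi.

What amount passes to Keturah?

Keturah receives 135,000.

Lachlan takes three-eighths of 648,000 = 243,000. The remaining 405,000 passes to the descendants.
The descendants' portion (405,000) is divided into 3 shares of 135,000: Niko and Freya each take 135,000; Sorcha's 135,000 share passes to Sorcha's issue.
Sorcha's share (135,000) passes entirely to Keturah.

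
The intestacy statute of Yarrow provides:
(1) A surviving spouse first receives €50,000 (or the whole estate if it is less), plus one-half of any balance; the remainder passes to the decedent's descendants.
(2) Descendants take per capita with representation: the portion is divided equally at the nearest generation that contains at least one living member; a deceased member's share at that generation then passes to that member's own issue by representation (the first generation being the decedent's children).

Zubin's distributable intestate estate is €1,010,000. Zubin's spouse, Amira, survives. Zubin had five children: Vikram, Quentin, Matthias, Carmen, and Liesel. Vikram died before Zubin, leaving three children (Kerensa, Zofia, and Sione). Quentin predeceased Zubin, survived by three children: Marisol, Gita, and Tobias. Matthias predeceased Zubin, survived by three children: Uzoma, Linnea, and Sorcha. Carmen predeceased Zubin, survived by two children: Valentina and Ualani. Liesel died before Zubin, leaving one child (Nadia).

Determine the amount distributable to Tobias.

Amira first takes €50,000, leaving a balance of €960,000. Amira then takes one-half of the balance (€480,000), for a total of €530,000. The remaining €480,000 passes to the descendants.
No child survives, so the initial division is made at the grandchildren's generation.
The descendants' portion (€480,000) is divided into 12 shares of €40,000: Kerensa, Zofia, Sione, Marisol, Gita, Tobias, Uzoma, Linnea, Sorcha, Valentina, Ualani, and Nadia each take €40,000.

Tobias receives €40,000.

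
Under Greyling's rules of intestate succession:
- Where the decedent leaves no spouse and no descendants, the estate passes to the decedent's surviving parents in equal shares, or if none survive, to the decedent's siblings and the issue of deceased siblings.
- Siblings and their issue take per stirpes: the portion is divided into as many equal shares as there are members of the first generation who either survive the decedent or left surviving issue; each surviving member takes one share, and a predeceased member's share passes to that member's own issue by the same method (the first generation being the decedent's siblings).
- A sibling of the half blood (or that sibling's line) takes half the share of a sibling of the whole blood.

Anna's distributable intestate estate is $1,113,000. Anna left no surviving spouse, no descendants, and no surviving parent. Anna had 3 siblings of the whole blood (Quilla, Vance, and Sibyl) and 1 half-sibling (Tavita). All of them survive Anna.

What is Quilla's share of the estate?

The entire $1,113,000 passes to the siblings and their issue.
Counting each half-blood sibling's line as half a unit, there are 7/2 units in $1,113,000, so one unit is $318,000. Whole-blood lines (Quilla, Vance, and Sibyl) take $318,000 each; half-blood lines (Tavita) take $159,000 each.

Quilla receives $318,000.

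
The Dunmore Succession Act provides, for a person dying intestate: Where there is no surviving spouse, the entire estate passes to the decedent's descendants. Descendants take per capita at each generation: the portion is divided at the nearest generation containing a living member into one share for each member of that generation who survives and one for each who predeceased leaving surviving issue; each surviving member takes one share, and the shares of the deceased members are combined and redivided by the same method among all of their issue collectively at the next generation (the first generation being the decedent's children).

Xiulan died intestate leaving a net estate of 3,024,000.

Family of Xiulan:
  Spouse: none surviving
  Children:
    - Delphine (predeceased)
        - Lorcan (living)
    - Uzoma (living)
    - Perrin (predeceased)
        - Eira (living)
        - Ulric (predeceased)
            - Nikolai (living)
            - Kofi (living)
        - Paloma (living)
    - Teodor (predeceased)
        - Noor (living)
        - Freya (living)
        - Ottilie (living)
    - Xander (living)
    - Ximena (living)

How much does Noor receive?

Noor receives 216,000.

The entire 3,024,000 passes to the descendants.
That amount (3,024,000) is divided at the children's generation into 6 shares of 504,000. Uzoma, Xander, and Ximena each take 504,000. The 3 shares of the deceased (Delphine, Perrin, and Teodor) are combined into a pool of 1,512,000.
That pool (1,512,000) is divided at the grandchildren's generation into 7 shares of 216,000. Lorcan, Eira, Paloma, Noor, Freya, and Ottilie each take 216,000. The remaining share for the deceased Ulric (216,000) is carried to the next generation.
That pool (216,000) is divided at the great-grandchildren's generation equally among Nikolai and Kofi: 108,000 each.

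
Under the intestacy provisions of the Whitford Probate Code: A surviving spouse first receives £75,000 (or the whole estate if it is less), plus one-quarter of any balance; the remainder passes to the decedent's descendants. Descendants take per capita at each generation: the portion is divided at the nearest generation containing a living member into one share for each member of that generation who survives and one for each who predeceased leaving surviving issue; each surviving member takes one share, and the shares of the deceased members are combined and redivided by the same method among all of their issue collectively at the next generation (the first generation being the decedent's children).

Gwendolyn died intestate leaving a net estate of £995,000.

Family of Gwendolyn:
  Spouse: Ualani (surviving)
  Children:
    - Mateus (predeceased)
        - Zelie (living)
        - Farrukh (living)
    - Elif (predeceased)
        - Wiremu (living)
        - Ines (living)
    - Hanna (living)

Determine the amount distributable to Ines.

Ualani first takes £75,000, leaving a balance of £920,000. Ualani then takes one-quarter of the balance (£230,000), for a total of £305,000. The remaining £690,000 passes to the descendants.
The descendants' portion (£690,000) is divided at the children's generation into 3 shares of £230,000. Hanna takes £230,000. The 2 shares of the deceased (Mateus and Elif) are combined into a pool of £460,000.
That pool (£460,000) is divided at the grandchildren's generation equally among Zelie, Farrukh, Wiremu, and Ines: £115,000 each.

Ines receives £115,000.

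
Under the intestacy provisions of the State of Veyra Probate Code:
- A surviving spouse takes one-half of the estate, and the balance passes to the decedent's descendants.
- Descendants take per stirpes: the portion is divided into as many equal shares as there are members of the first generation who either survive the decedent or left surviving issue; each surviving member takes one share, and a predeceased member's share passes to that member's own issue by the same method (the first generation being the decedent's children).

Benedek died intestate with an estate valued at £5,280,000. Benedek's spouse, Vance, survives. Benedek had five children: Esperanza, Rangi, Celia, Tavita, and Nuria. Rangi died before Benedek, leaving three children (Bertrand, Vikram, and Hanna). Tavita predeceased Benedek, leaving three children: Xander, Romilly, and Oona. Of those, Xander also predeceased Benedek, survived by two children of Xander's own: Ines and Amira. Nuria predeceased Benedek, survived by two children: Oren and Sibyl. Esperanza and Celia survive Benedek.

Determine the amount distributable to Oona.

Oona receives £176,000.

Vance takes one-half of £5,280,000 = £2,640,000. The remaining £2,640,000 passes to the descendants.
The descendants' portion (£2,640,000) is divided into 5 shares of £528,000: Esperanza and Celia each take £528,000; Rangi's £528,000 share passes to Rangi's issue; Tavita's £528,000 share passes to Tavita's issue; Nuria's £528,000 share passes to Nuria's issue.
Rangi's share (£528,000) is divided into 3 shares of £176,000: Bertrand, Vikram, and Hanna each take £176,000.
Tavita's share (£528,000) is divided into 3 shares of £176,000: Romilly and Oona each take £176,000; Xander's £176,000 share passes to Xander's issue.
Xander's share (£176,000) is divided into 2 shares of £88,000: Ines and Amira each take £88,000.
Nuria's share (£528,000) is divided into 2 shares of £264,000: Oren and Sibyl each take £264,000.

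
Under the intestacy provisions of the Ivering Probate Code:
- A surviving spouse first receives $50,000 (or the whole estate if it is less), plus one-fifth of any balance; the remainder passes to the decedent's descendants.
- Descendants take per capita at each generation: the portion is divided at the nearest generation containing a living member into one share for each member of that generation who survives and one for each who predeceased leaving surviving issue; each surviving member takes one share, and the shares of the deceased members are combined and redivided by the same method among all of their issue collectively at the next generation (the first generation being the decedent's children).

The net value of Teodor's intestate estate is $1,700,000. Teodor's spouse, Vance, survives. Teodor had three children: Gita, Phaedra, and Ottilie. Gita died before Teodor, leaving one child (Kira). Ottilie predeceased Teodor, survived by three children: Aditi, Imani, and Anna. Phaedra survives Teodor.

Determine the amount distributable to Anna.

Vance first takes $50,000, leaving a balance of $1,650,000. Vance then takes one-fifth of the balance ($330,000), for a total of $380,000. The remaining $1,320,000 passes to the descendants.
The descendants' portion ($1,320,000) is divided at the children's generation into 3 shares of $440,000. Phaedra takes $440,000. The 2 shares of the deceased (Gita and Ottilie) are combined into a pool of $880,000.
That pool ($880,000) is divided at the grandchildren's generation equally among Kira, Aditi, Imani, and Anna: $220,000 each.

Anna receives $220,000.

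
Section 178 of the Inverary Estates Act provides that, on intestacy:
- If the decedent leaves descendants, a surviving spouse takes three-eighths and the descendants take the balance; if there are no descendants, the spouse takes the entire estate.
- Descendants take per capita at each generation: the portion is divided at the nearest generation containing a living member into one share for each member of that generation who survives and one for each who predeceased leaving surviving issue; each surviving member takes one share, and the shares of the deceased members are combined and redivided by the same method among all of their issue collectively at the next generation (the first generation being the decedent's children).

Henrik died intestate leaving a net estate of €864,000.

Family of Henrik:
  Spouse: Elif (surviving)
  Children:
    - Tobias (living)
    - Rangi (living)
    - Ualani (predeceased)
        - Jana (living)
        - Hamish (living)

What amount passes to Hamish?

Elif takes three-eighths of €864,000 = €324,000. The remaining €540,000 passes to the descendants.
The descendants' portion (€540,000) is divided at the children's generation into 3 shares of €180,000. Tobias and Rangi each take €180,000. The remaining share for the deceased Ualani (€180,000) is carried to the next generation.
That pool (€180,000) is divided at the grandchildren's generation equally among Jana and Hamish: €90,000 each.

Hamish receives €90,000.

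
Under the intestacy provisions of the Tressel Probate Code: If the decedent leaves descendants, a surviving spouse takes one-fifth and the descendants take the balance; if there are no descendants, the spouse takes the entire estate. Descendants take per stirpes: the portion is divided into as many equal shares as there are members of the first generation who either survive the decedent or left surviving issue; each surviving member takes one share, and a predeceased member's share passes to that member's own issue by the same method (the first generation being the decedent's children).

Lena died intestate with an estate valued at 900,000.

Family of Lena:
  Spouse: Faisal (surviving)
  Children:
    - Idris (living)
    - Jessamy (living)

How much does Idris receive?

Idris receives 360,000.

Faisal takes one-fifth of 900,000 = 180,000. The remaining 720,000 passes to the descendants.
The descendants' portion (720,000) is divided into 2 shares of 360,000: Idris and Jessamy each take 360,000.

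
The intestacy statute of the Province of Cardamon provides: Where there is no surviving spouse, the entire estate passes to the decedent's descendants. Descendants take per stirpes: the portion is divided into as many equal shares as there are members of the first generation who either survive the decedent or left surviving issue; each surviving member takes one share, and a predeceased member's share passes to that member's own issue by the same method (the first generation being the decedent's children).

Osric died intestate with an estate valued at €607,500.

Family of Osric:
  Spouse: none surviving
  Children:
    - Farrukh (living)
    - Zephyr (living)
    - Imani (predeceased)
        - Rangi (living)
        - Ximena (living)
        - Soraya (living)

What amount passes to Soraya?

Soraya receives €67,500.

The entire €607,500 passes to the descendants.
That amount (€607,500) is divided into 3 shares of €202,500: Farrukh and Zephyr each take €202,500; Imani's €202,500 share passes to Imani's issue.
Imani's share (€202,500) is divided into 3 shares of €67,500: Rangi, Ximena, and Soraya each take €67,500.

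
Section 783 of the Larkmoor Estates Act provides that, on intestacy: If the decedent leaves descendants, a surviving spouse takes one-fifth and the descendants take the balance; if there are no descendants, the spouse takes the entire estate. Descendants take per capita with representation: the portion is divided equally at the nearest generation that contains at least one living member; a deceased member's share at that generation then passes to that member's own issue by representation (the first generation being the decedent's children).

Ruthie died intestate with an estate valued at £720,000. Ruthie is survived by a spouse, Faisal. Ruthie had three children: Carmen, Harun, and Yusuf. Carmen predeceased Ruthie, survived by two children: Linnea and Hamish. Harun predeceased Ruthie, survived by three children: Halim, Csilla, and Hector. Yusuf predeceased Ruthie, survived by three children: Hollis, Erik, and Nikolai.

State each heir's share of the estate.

Faisal takes one-fifth of £720,000 = £144,000. The remaining £576,000 passes to the descendants.
No child survives, so the initial division is made at the grandchildren's generation.
The descendants' portion (£576,000) is divided into 8 shares of £72,000: Linnea, Hamish, Halim, Csilla, Hector, Hollis, Erik, and Nikolai each take £72,000.

Faisal: £144,000; Linnea: £72,000; Hamish: £72,000; Halim: £72,000; Csilla: £72,000; Hector: £72,000; Hollis: £72,000; Erik: £72,000; Nikolai: £72,000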